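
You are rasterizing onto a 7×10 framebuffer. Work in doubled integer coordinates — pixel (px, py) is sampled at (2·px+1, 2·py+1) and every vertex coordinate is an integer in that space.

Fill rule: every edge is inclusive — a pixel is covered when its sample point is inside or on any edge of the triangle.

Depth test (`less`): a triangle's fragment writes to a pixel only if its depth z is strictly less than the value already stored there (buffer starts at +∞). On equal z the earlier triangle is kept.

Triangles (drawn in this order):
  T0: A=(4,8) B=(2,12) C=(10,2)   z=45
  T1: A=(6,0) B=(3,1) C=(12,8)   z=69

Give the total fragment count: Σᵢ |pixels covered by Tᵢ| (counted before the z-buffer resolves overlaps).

T0:
  2·area = 12  (B↔C swapped to make it positive)
  edge (4, 8)→(10, 2): d=(6,-6) inclusive
  edge (10, 2)→(2, 12): d=(-8,10) inclusive
  edge (2, 12)→(4, 8): d=(2,-4) inclusive
    (5,0)@(11, 1): e=[0,-2,14] → ·  [on edge]
    (4,1)@(9, 3): e=[0,2,10] → #  [on edge]
    (5,1)@(11, 3): e=[12,-18,18] → ·
    (3,2)@(7, 5): e=[0,6,6] → #  [on edge]
    (4,2)@(9, 5): e=[12,-14,14] → ·
    (2,3)@(5, 7): e=[0,10,2] → #  [on edge]
    (3,3)@(7, 7): e=[12,-10,10] → ·
    (1,4)@(3, 9): e=[0,14,-2] → ·  [on edge]
    (2,4)@(5, 9): e=[12,-6,6] → ·
    (0,5)@(1, 11): e=[0,18,-6] → ·  [on edge]
  covered (3 px):
    · · · · · · ·
    · · · · # · ·
    · · · # · · ·
    · · # · · · ·
    · · · · · · ·
    · · · · · · ·
    · · · · · · ·
    · · · · · · ·
    · · · · · · ·
    · · · · · · ·
T1:
  2·area = 30  (B↔C swapped to make it positive)
  edge (6, 0)→(12, 8): d=(6,8) inclusive
  edge (12, 8)→(3, 1): d=(-9,-7) inclusive
  edge (3, 1)→(6, 0): d=(3,-1) inclusive
    (1,0)@(3, 1): e=[30,0,0] → #  [on edge]
    (2,0)@(5, 1): e=[14,14,2] → #
    (3,0)@(7, 1): e=[-2,28,4] → ·
    (1,1)@(3, 3): e=[42,-18,6] → ·
    (2,1)@(5, 3): e=[26,-4,8] → ·
    (3,1)@(7, 3): e=[10,10,10] → #
    (4,1)@(9, 3): e=[-6,24,12] → ·
    (3,2)@(7, 5): e=[22,-8,16] → ·
    (4,2)@(9, 5): e=[6,6,18] → #
    (5,2)@(11, 5): e=[-10,20,20] → ·
    (4,3)@(9, 7): e=[18,-12,24] → ·
    (5,3)@(11, 7): e=[2,2,26] → #
  covered (5 px):
    · # # · · · ·
    · · · # · · ·
    · · · · # · ·
    · · · · · # ·
    · · · · · · ·
    · · · · · · ·
    · · · · · · ·
    · · · · · · ·
    · · · · · · ·
    · · · · · · ·

Result: 8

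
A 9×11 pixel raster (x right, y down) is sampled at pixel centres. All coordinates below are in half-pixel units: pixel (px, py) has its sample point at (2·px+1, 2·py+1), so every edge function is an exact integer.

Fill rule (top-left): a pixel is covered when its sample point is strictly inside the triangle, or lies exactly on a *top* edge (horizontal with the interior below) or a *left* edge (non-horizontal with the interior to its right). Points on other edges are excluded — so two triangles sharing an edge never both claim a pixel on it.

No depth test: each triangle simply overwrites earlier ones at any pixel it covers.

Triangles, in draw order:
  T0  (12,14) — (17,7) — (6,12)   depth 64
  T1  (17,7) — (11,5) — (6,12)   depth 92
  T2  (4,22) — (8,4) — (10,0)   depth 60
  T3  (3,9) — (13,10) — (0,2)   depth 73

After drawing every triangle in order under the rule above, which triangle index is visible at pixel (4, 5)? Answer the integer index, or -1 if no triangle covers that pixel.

T0:
  2·area = 52  (B↔C swapped to make it positive)
  edge (12, 14)→(6, 12): d=(-6,-2) top-left  bias=+0
  edge (6, 12)→(17, 7): d=(11,-5) top-left  bias=+0
  edge (17, 7)→(12, 14): d=(-5,7) right/bottom  bias=-1
    (8,3)@(17, 7): e=[52,0,0] → .  [on edge]
    (6,4)@(13, 9): e=[32,2,18] → X
    (7,4)@(15, 9): e=[36,12,4] → X
    (8,4)@(17, 9): e=[40,22,-10] → .
    (1,5)@(3, 11): e=[0,-26,78] → .  [on edge]
    (4,5)@(9, 11): e=[12,4,36] → X
    (5,5)@(11, 11): e=[16,14,22] → X
    (7,5)@(15, 11): e=[24,34,-6] → .
    (4,6)@(9, 13): e=[0,26,26] → X  [on edge]
    (6,6)@(13, 13): e=[8,46,-2] → .
    (4,7)@(9, 15): e=[-12,48,16] → .
    (5,7)@(11, 15): e=[-8,58,2] → .
    (7,7)@(15, 15): e=[0,78,-26] → .  [on edge]
    (3,10)@(7, 21): e=[-52,104,0] → .  [on edge]
  covered (7 px):
    . . . . . . . . .
    . . . . . . . . .
    . . . . . . . . .
    . . . . . . . . .
    . . . . . . X X .
    . . . . X X X . .
    . . . . X X . . .
    . . . . . . . . .
    . . . . . . . . .
    . . . . . . . . .
    . . . . . . . . .
T1:
  2·area = 52  (B↔C swapped to make it positive)
  edge (17, 7)→(6, 12): d=(-11,5) right/bottom  bias=-1
  edge (6, 12)→(11, 5): d=(5,-7) top-left  bias=+0
  edge (11, 5)→(17, 7): d=(6,2) right/bottom  bias=-1
    (2,1)@(5, 3): e=[104,-52,0] → .  [on edge]
    (5,2)@(11, 5): e=[52,0,0] → .  [on edge]
    (5,3)@(11, 7): e=[30,10,12] → X
    (6,3)@(13, 7): e=[20,24,8] → X
    (7,3)@(15, 7): e=[10,38,4] → X
    (8,3)@(17, 7): e=[0,52,0] → .  [on edge]
    (4,4)@(9, 9): e=[18,6,28] → X
    (6,4)@(13, 9): e=[-2,34,20] → .
    (7,4)@(15, 9): e=[-12,48,16] → .
    (3,5)@(7, 11): e=[6,2,44] → X
    (4,5)@(9, 11): e=[-4,16,40] → .
    (5,5)@(11, 11): e=[-14,30,36] → .
    (0,9)@(1, 19): e=[-52,0,104] → .  [on edge]
  covered (6 px):
    . . . . . . . . .
    . . . . . . . . .
    . . . . . . . . .
    . . . . . X X X .
    . . . . X X . . .
    . . . X . . . . .
    . . . . . . . . .
    . . . . . . . . .
    . . . . . . . . .
    . . . . . . . . .
    . . . . . . . . .
T2:
  2·area = 20
  edge (4, 22)→(8, 4): d=(4,-18) top-left  bias=+0
  edge (8, 4)→(10, 0): d=(2,-4) top-left  bias=+0
  edge (10, 0)→(4, 22): d=(-6,22) right/bottom  bias=-1
    (4,1)@(9, 3): e=[14,2,4] → X
    (5,1)@(11, 3): e=[50,10,-40] → .
    (4,2)@(9, 5): e=[22,6,-8] → .
    (3,4)@(7, 9): e=[2,6,12] → X
    (4,4)@(9, 9): e=[38,14,-32] → .
    (3,5)@(7, 11): e=[10,10,0] → .  [on edge]
  covered (2 px):
    . . . . . . . . .
    . . . . X . . . .
    . . . . . . . . .
    . . . . . . . . .
    . . . X . . . . .
    . . . . . . . . .
    . . . . . . . . .
    . . . . . . . . .
    . . . . . . . . .
    . . . . . . . . .
    . . . . . . . . .
T3:
  2·area = 67  (B↔C swapped to make it positive)
  edge (3, 9)→(0, 2): d=(-3,-7) top-left  bias=+0
  edge (0, 2)→(13, 10): d=(13,8) right/bottom  bias=-1
  edge (13, 10)→(3, 9): d=(-10,-1) top-left  bias=+0
    (0,1)@(1, 3): e=[4,5,58] → X
    (1,1)@(3, 3): e=[18,-11,60] → .
    (0,2)@(1, 5): e=[-2,31,38] → .
    (1,2)@(3, 5): e=[12,15,40] → X
    (2,2)@(5, 5): e=[26,-1,42] → .
    (1,3)@(3, 7): e=[6,41,20] → X
    (2,3)@(5, 7): e=[20,25,22] → X
    (3,3)@(7, 7): e=[34,9,24] → X
    (4,3)@(9, 7): e=[48,-7,26] → .
    (1,4)@(3, 9): e=[0,67,0] → X  [on edge]
    (4,4)@(9, 9): e=[42,19,6] → X
    (5,4)@(11, 9): e=[56,3,8] → X
  covered (10 px):
    . . . . . . . . .
    X . . . . . . . .
    . X . . . . . . .
    . X X X . . . . .
    . X X X X X . . .
    . . . . . . . . .
    . . . . . . . . .
    . . . . . . . . .
    . . . . . . . . .
    . . . . . . . . .
    . . . . . . . . .

Z-buffer (winner per pixel, '.' = empty):
  . . . . . . . . .
  3 . . . 2 . . . .
  . 3 . . . . . . .
  . 3 3 3 . 1 1 1 .
  . 3 3 3 3 3 0 0 .
  . . . 1 0 0 0 . .
  . . . . 0 0 . . .
  . . . . . . . . .
  . . . . . . . . .
  . . . . . . . . .
  . . . . . . . . .

Final: 0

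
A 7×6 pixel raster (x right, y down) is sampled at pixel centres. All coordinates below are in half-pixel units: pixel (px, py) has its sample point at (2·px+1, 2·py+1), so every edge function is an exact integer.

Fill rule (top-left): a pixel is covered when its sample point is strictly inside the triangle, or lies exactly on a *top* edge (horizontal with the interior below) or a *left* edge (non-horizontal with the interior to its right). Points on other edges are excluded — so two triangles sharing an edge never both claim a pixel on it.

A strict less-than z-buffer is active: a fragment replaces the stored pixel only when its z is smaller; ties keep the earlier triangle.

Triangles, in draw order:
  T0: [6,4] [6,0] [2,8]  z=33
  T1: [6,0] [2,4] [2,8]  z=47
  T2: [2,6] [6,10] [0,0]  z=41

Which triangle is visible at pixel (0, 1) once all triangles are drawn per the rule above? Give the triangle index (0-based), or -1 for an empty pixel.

T0:
  2·area = 16  (B↔C swapped to make it positive)
  edge (6, 4)→(2, 8): d=(-4,4) right/bottom  bias=-1
  edge (2, 8)→(6, 0): d=(4,-8) top-left  bias=+0
  edge (6, 0)→(6, 4): d=(0,4) right/bottom  bias=-1
    (4,0)@(9, 1): e=[0,28,-12] → ·  [on edge]
    (2,1)@(5, 3): e=[8,4,4] → #
    (3,1)@(7, 3): e=[0,20,-4] → ·  [on edge]
    (2,2)@(5, 5): e=[0,12,4] → ·  [on edge]
    (1,3)@(3, 7): e=[0,4,12] → ·  [on edge]
    (0,4)@(1, 9): e=[0,-4,20] → ·  [on edge]
  covered (1 px):
    · · · · · · ·
    · · # · · · ·
    · · · · · · ·
    · · · · · · ·
    · · · · · · ·
    · · · · · · ·
T1:
  2·area = 16  (B↔C swapped to make it positive)
  edge (6, 0)→(2, 8): d=(-4,8) right/bottom  bias=-1
  edge (2, 8)→(2, 4): d=(0,-4) top-left  bias=+0
  edge (2, 4)→(6, 0): d=(4,-4) top-left  bias=+0
    (2,0)@(5, 1): e=[4,12,0] → #  [on edge]
    (3,0)@(7, 1): e=[-12,20,8] → ·
    (1,1)@(3, 3): e=[12,4,0] → #  [on edge]
    (2,1)@(5, 3): e=[-4,12,8] → ·
    (0,2)@(1, 5): e=[20,-4,0] → ·  [on edge]
    (1,2)@(3, 5): e=[4,4,8] → #
    (2,2)@(5, 5): e=[-12,12,16] → ·
    (1,3)@(3, 7): e=[-4,4,16] → ·
  covered (3 px):
    · · # · · · ·
    · # · · · · ·
    · # · · · · ·
    · · · · · · ·
    · · · · · · ·
    · · · · · · ·
T2:
  2·area = 16  (B↔C swapped to make it positive)
  edge (2, 6)→(0, 0): d=(-2,-6) top-left  bias=+0
  edge (0, 0)→(6, 10): d=(6,10) right/bottom  bias=-1
  edge (6, 10)→(2, 6): d=(-4,-4) top-left  bias=+0
    (0,1)@(1, 3): e=[0,8,8] → #  [on edge]
    (1,1)@(3, 3): e=[12,-12,16] → ·
    (0,2)@(1, 5): e=[-4,20,0] → ·  [on edge]
    (1,2)@(3, 5): e=[8,0,8] → ·  [on edge]
    (1,3)@(3, 7): e=[4,12,0] → #  [on edge]
    (2,3)@(5, 7): e=[16,-8,8] → ·
    (1,4)@(3, 9): e=[0,24,-8] → ·  [on edge]
    (2,4)@(5, 9): e=[12,4,0] → #  [on edge]
    (3,4)@(7, 9): e=[24,-16,8] → ·
    (2,5)@(5, 11): e=[8,16,-8] → ·
    (3,5)@(7, 11): e=[20,-4,0] → ·  [on edge]
  covered (3 px):
    · · · · · · ·
    # · · · · · ·
    · · · · · · ·
    · # · · · · ·
    · · # · · · ·
    · · · · · · ·

Z-buffer (winner per pixel, '.' = empty):
  . . 1 . . . .
  2 1 0 . . . .
  . 1 . . . . .
  . 2 . . . . .
  . . 2 . . . .
  . . . . . . .

Answer: 2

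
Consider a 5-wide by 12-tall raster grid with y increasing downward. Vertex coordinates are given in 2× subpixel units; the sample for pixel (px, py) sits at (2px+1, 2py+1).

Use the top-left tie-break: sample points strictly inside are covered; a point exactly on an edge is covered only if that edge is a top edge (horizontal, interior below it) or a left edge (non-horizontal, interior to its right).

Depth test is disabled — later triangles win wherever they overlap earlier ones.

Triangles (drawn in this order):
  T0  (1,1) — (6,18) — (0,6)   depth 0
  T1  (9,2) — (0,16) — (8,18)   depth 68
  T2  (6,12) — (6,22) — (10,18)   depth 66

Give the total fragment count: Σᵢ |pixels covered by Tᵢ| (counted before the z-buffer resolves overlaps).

T0:
  2·area = 42
  edge (1, 1)→(6, 18): d=(5,17) right/bottom  bias=-1
  edge (6, 18)→(0, 6): d=(-6,-12) top-left  bias=+0
  edge (0, 6)→(1, 1): d=(1,-5) top-left  bias=+0
    (0,0)@(1, 1): e=[0,42,0] → ·  [on edge]
    (0,1)@(1, 3): e=[10,30,2] → #
    (1,1)@(3, 3): e=[-24,54,12] → ·
    (0,2)@(1, 5): e=[20,18,4] → #
    (1,2)@(3, 5): e=[-14,42,14] → ·
    (0,3)@(1, 7): e=[30,6,6] → #
    (1,3)@(3, 7): e=[-4,30,16] → ·
    (0,4)@(1, 9): e=[40,-6,8] → ·
    (1,4)@(3, 9): e=[6,18,18] → #
    (2,4)@(5, 9): e=[-28,42,28] → ·
    (1,5)@(3, 11): e=[16,6,20] → #
    (2,5)@(5, 11): e=[-18,30,30] → ·
  covered (6 px):
    · · · · ·
    # · · · ·
    # · · · ·
    # · · · ·
    · # · · ·
    · # · · ·
    · · · · ·
    · · # · ·
    · · · · ·
    · · · · ·
    · · · · ·
    · · · · ·
T1:
  2·area = 130  (B↔C swapped to make it positive)
  edge (9, 2)→(8, 18): d=(-1,16) right/bottom  bias=-1
  edge (8, 18)→(0, 16): d=(-8,-2) top-left  bias=+0
  edge (0, 16)→(9, 2): d=(9,-14) top-left  bias=+0
    (3,3)@(7, 7): e=[27,86,17] → #
    (4,3)@(9, 7): e=[-5,90,45] → ·
    (2,4)@(5, 9): e=[57,66,7] → #
    (4,4)@(9, 9): e=[-7,74,63] → ·
    (2,5)@(5, 11): e=[55,50,25] → #
    (4,5)@(9, 11): e=[-9,58,81] → ·
    (1,6)@(3, 13): e=[85,30,15] → #
    (4,6)@(9, 13): e=[-11,42,99] → ·
    (0,7)@(1, 15): e=[115,10,5] → #
    (4,7)@(9, 15): e=[-13,26,117] → ·
    (0,8)@(1, 17): e=[113,-6,23] → ·
    (1,8)@(3, 17): e=[81,-2,51] → ·
  covered (14 px):
    · · · · ·
    · · · · ·
    · · · · ·
    · · · # ·
    · · # # ·
    · · # # ·
    · # # # ·
    # # # # ·
    · · # # ·
    · · · · ·
    · · · · ·
    · · · · ·
T2:
  2·area = 40  (B↔C swapped to make it positive)
  edge (6, 12)→(10, 18): d=(4,6) right/bottom  bias=-1
  edge (10, 18)→(6, 22): d=(-4,4) right/bottom  bias=-1
  edge (6, 22)→(6, 12): d=(0,-10) top-left  bias=+0
    (3,7)@(7, 15): e=[6,24,10] → #
    (4,7)@(9, 15): e=[-6,16,30] → ·
    (3,8)@(7, 17): e=[14,16,10] → #
    (4,8)@(9, 17): e=[2,8,30] → #
    (3,9)@(7, 19): e=[22,8,10] → #
    (4,9)@(9, 19): e=[10,0,30] → ·  [on edge]
    (3,10)@(7, 21): e=[30,0,10] → ·  [on edge]
    (2,11)@(5, 23): e=[50,0,-10] → ·  [on edge]
  covered (4 px):
    · · · · ·
    · · · · ·
    · · · · ·
    · · · · ·
    · · · · ·
    · · · · ·
    · · · · ·
    · · · # ·
    · · · # #
    · · · # ·
    · · · · ·
    · · · · ·

Answer: 24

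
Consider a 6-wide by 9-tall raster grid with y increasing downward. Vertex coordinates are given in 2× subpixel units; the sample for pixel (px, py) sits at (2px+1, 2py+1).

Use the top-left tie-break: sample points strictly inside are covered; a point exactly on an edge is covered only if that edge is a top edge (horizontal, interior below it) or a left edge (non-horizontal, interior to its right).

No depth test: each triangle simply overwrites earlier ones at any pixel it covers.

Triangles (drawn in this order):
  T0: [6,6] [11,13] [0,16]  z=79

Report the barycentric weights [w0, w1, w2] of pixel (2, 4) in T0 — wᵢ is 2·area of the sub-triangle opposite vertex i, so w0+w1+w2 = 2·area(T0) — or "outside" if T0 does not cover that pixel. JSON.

T0:
  2·area = 92
  edge (6, 6)→(11, 13): d=(5,7) right/bottom  bias=-1
  edge (11, 13)→(0, 16): d=(-11,3) right/bottom  bias=-1
  edge (0, 16)→(6, 6): d=(6,-10) top-left  bias=+0
    (4,0)@(9, 1): e=[-46,138,0] → ·  [on edge]
    (2,4)@(5, 9): e=[22,62,8] → █
    (3,4)@(7, 9): e=[8,56,28] → █
    (4,4)@(9, 9): e=[-6,50,48] → ·
    (1,5)@(3, 11): e=[46,46,0] → █  [on edge]
    (4,5)@(9, 11): e=[4,28,60] → █
    (5,5)@(11, 11): e=[-10,22,80] → ·
    (1,6)@(3, 13): e=[56,24,12] → █
    (5,6)@(11, 13): e=[0,0,92] → ·  [on edge]
    (0,7)@(1, 15): e=[80,8,4] → █
    (2,7)@(5, 15): e=[52,-4,44] → ·
    (3,7)@(7, 15): e=[38,-10,64] → ·
  covered (12 px):
    · · · · · ·
    · · · · · ·
    · · · · · ·
    · · · · · ·
    · · █ █ · ·
    · █ █ █ █ ·
    · █ █ █ █ ·
    █ █ · · · ·
    · · · · · ·

Result: [62,8,22]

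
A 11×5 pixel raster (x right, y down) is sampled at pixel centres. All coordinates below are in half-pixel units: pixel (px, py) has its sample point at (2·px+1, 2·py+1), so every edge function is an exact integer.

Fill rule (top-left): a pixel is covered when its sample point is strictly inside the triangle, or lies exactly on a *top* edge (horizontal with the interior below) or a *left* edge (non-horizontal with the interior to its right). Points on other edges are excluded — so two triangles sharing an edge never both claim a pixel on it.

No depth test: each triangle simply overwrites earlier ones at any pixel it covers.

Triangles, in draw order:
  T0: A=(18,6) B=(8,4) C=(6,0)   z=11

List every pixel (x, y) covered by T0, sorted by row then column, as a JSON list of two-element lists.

T0:
  2·area = 36
  edge (18, 6)→(8, 4): d=(-10,-2) top-left  bias=+0
  edge (8, 4)→(6, 0): d=(-2,-4) top-left  bias=+0
  edge (6, 0)→(18, 6): d=(12,6) right/bottom  bias=-1
    (3,0)@(7, 1): e=[28,2,6] → X
    (4,0)@(9, 1): e=[32,10,-6] → .
    (1,1)@(3, 3): e=[0,-18,54] → .  [on edge]
    (3,1)@(7, 3): e=[8,-2,30] → .
    (4,1)@(9, 3): e=[12,6,18] → X
    (5,1)@(11, 3): e=[16,14,6] → X
    (6,1)@(13, 3): e=[20,22,-6] → .
    (4,2)@(9, 5): e=[-8,2,42] → .
    (5,2)@(11, 5): e=[-4,10,30] → .
    (6,2)@(13, 5): e=[0,18,18] → X  [on edge]
    (7,2)@(15, 5): e=[4,26,6] → X
    (8,2)@(17, 5): e=[8,34,-6] → .
  covered (5 px):
    . . . X . . . . . . .
    . . . . X X . . . . .
    . . . . . . X X . . .
    . . . . . . . . . . .
    . . . . . . . . . . .

Result: [[3,0],[4,1],[5,1],[6,2],[7,2]]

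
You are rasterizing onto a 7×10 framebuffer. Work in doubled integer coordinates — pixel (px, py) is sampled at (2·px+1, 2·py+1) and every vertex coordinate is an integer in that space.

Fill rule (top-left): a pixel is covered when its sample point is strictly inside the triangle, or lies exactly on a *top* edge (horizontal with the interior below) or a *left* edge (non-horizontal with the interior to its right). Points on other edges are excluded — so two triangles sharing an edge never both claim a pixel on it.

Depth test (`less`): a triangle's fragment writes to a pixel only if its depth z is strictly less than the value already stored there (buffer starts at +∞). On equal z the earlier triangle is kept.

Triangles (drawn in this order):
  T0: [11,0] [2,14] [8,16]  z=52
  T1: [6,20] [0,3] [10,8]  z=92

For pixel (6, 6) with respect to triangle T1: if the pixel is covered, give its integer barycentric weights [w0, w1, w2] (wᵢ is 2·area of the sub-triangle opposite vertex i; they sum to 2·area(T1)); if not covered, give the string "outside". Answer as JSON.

T0:
  2·area = 102  (B↔C swapped to make it positive)
  edge (11, 0)→(8, 16): d=(-3,16) right/bottom  bias=-1
  edge (8, 16)→(2, 14): d=(-6,-2) top-left  bias=+0
  edge (2, 14)→(11, 0): d=(9,-14) top-left  bias=+0
    (4,2)@(9, 5): e=[17,68,17] → X
    (5,2)@(11, 5): e=[-15,72,45] → .
    (3,3)@(7, 7): e=[43,52,7] → X
    (5,3)@(11, 7): e=[-21,60,63] → .
    (3,4)@(7, 9): e=[37,40,25] → X
    (5,4)@(11, 9): e=[-27,48,81] → .
    (2,5)@(5, 11): e=[63,24,15] → X
    (4,5)@(9, 11): e=[-1,32,71] → .
    (1,6)@(3, 13): e=[89,8,5] → X
    (4,6)@(9, 13): e=[-7,20,89] → .
    (1,7)@(3, 15): e=[83,-4,23] → .
    (2,7)@(5, 15): e=[51,0,51] → X  [on edge]
    (5,8)@(11, 17): e=[-51,0,153] → .  [on edge]
  covered (12 px):
    . . . . . . .
    . . . . . . .
    . . . . X . .
    . . . X X . .
    . . . X X . .
    . . X X . . .
    . X X X . . .
    . . X X . . .
    . . . . . . .
    . . . . . . .
T1:
  2·area = 140
  edge (6, 20)→(0, 3): d=(-6,-17) top-left  bias=+0
  edge (0, 3)→(10, 8): d=(10,5) right/bottom  bias=-1
  edge (10, 8)→(6, 20): d=(-4,12) right/bottom  bias=-1
    (0,2)@(1, 5): e=[5,15,120] → X
    (1,2)@(3, 5): e=[39,5,96] → X
    (2,2)@(5, 5): e=[73,-5,72] → .
    (5,2)@(11, 5): e=[175,-35,0] → .  [on edge]
    (0,3)@(1, 7): e=[-7,35,112] → .
    (1,3)@(3, 7): e=[27,25,88] → X
    (2,3)@(5, 7): e=[61,15,64] → X
    (3,3)@(7, 7): e=[95,5,40] → X
    (4,3)@(9, 7): e=[129,-5,16] → .
    (1,4)@(3, 9): e=[15,45,80] → X
    (4,4)@(9, 9): e=[117,15,8] → X
    (5,4)@(11, 9): e=[151,5,-16] → .
    (4,5)@(9, 11): e=[105,35,0] → .  [on edge]
    (3,8)@(7, 17): e=[35,105,0] → .  [on edge]
  covered (17 px):
    . . . . . . .
    . . . . . . .
    X X . . . . .
    . X X X . . .
    . X X X X . .
    . X X X . . .
    . . X X . . .
    . . X X . . .
    . . X . . . .
    . . . . . . .

Final: "outside"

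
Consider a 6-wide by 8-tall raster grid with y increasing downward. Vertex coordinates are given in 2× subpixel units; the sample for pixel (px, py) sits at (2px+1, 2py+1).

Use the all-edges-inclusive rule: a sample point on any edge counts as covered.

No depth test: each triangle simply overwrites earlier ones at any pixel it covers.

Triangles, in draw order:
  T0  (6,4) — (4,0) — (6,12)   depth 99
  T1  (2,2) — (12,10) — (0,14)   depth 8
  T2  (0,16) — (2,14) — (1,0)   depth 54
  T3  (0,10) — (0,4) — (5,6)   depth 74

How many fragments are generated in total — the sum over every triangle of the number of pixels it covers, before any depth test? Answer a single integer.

T0:
  2·area = 16  (B↔C swapped to make it positive)
  edge (6, 4)→(6, 12): d=(0,8) inclusive
  edge (6, 12)→(4, 0): d=(-2,-12) inclusive
  edge (4, 0)→(6, 4): d=(2,4) inclusive
    (2,1)@(5, 3): e=[8,6,2] → █
    (3,1)@(7, 3): e=[-8,30,-6] → ·
    (2,2)@(5, 5): e=[8,2,6] → █
    (3,2)@(7, 5): e=[-8,26,-2] → ·
    (2,3)@(5, 7): e=[8,-2,10] → ·
  covered (2 px):
    · · · · · ·
    · · █ · · ·
    · · █ · · ·
    · · · · · ·
    · · · · · ·
    · · · · · ·
    · · · · · ·
    · · · · · ·
T1:
  2·area = 136
  edge (2, 2)→(12, 10): d=(10,8) inclusive
  edge (12, 10)→(0, 14): d=(-12,4) inclusive
  edge (0, 14)→(2, 2): d=(2,-12) inclusive
    (1,1)@(3, 3): e=[2,120,14] → █
    (2,1)@(5, 3): e=[-14,112,38] → ·
    (1,2)@(3, 5): e=[22,96,18] → █
    (2,2)@(5, 5): e=[6,88,42] → █
    (3,2)@(7, 5): e=[-10,80,66] → ·
    (1,3)@(3, 7): e=[42,72,22] → █
    (3,3)@(7, 7): e=[10,56,70] → █
    (4,3)@(9, 7): e=[-6,48,94] → ·
    (0,4)@(1, 9): e=[78,56,2] → █
    (4,4)@(9, 9): e=[14,24,98] → █
    (5,4)@(11, 9): e=[-2,16,122] → ·
    (0,5)@(1, 11): e=[98,32,6] → █
    (4,5)@(9, 11): e=[34,0,102] → █  [on edge]
    (1,6)@(3, 13): e=[102,0,34] → █  [on edge]
  covered (18 px):
    · · · · · ·
    · █ · · · ·
    · █ █ · · ·
    · █ █ █ · ·
    █ █ █ █ █ ·
    █ █ █ █ █ ·
    █ █ · · · ·
    · · · · · ·
T2:
  2·area = 30  (B↔C swapped to make it positive)
  edge (0, 16)→(1, 0): d=(1,-16) inclusive
  edge (1, 0)→(2, 14): d=(1,14) inclusive
  edge (2, 14)→(0, 16): d=(-2,2) inclusive
    (0,0)@(1, 1): e=[1,1,28] → █
    (1,0)@(3, 1): e=[33,-27,24] → ·
    (0,1)@(1, 3): e=[3,3,24] → █
    (1,1)@(3, 3): e=[35,-25,20] → ·
    (0,2)@(1, 5): e=[5,5,20] → █
    (1,2)@(3, 5): e=[37,-23,16] → ·
    (5,2)@(11, 5): e=[165,-135,0] → ·  [on edge]
    (0,3)@(1, 7): e=[7,7,16] → █
    (1,3)@(3, 7): e=[39,-21,12] → ·
    (4,3)@(9, 7): e=[135,-105,0] → ·  [on edge]
    (0,4)@(1, 9): e=[9,9,12] → █
    (1,4)@(3, 9): e=[41,-19,8] → ·
    (3,4)@(7, 9): e=[105,-75,0] → ·  [on edge]
    (2,5)@(5, 11): e=[75,-45,0] → ·  [on edge]
    (1,6)@(3, 13): e=[45,-15,0] → ·  [on edge]
    (0,7)@(1, 15): e=[15,15,0] → █  [on edge]
  covered (8 px):
    █ · · · · ·
    █ · · · · ·
    █ · · · · ·
    █ · · · · ·
    █ · · · · ·
    █ · · · · ·
    █ · · · · ·
    █ · · · · ·
T3:
  2·area = 30
  edge (0, 10)→(0, 4): d=(0,-6) inclusive
  edge (0, 4)→(5, 6): d=(5,2) inclusive
  edge (5, 6)→(0, 10): d=(-5,4) inclusive
    (0,2)@(1, 5): e=[6,3,21] → █
    (1,2)@(3, 5): e=[18,-1,13] → ·
    (0,3)@(1, 7): e=[6,13,11] → █
    (1,3)@(3, 7): e=[18,9,3] → █
    (2,3)@(5, 7): e=[30,5,-5] → ·
    (0,4)@(1, 9): e=[6,23,1] → █
    (1,4)@(3, 9): e=[18,19,-7] → ·
    (0,5)@(1, 11): e=[6,33,-9] → ·
  covered (4 px):
    · · · · · ·
    · · · · · ·
    █ · · · · ·
    █ █ · · · ·
    █ · · · · ·
    · · · · · ·
    · · · · · ·
    · · · · · ·

Result: 32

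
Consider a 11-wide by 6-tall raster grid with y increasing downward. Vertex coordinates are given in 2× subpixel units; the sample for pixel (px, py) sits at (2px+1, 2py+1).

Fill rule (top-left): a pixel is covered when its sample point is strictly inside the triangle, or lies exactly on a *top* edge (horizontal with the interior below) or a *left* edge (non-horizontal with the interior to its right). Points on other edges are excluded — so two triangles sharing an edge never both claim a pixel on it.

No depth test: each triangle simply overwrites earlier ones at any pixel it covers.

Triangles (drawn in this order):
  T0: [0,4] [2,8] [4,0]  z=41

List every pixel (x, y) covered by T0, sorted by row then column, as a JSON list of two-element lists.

T0:
  2·area = 24  (B↔C swapped to make it positive)
  edge (0, 4)→(4, 0): d=(4,-4) top-left  bias=+0
  edge (4, 0)→(2, 8): d=(-2,8) right/bottom  bias=-1
  edge (2, 8)→(0, 4): d=(-2,-4) top-left  bias=+0
    (1,0)@(3, 1): e=[0,6,18] → X  [on edge]
    (2,0)@(5, 1): e=[8,-10,26] → .
    (0,1)@(1, 3): e=[0,18,6] → X  [on edge]
    (2,1)@(5, 3): e=[16,-14,22] → .
    (0,2)@(1, 5): e=[8,14,2] → X
    (1,2)@(3, 5): e=[16,-2,10] → .
    (0,3)@(1, 7): e=[16,10,-2] → .
  covered (4 px):
    . X . . . . . . . . .
    X X . . . . . . . . .
    X . . . . . . . . . .
    . . . . . . . . . . .
    . . . . . . . . . . .
    . . . . . . . . . . .

Answer: [[1,0],[0,1],[1,1],[0,2]]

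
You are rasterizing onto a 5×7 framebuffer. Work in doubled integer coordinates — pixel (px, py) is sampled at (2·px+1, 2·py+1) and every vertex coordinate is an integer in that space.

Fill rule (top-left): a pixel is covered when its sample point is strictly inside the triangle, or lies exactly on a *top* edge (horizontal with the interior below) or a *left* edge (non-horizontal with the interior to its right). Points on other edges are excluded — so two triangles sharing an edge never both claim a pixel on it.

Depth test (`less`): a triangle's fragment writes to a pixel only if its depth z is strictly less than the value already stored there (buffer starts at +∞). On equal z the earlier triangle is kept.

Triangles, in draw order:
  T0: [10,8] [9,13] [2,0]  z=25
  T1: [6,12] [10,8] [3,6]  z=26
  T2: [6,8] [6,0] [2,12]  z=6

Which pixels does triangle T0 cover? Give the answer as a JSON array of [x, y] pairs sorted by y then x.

T0:
  2·area = 48
  edge (10, 8)→(9, 13): d=(-1,5) right/bottom  bias=-1
  edge (9, 13)→(2, 0): d=(-7,-13) top-left  bias=+0
  edge (2, 0)→(10, 8): d=(8,8) right/bottom  bias=-1
    (1,0)@(3, 1): e=[42,6,0] → ·  [on edge]
    (2,1)@(5, 3): e=[30,18,0] → ·  [on edge]
    (2,2)@(5, 5): e=[28,4,16] → #
    (3,2)@(7, 5): e=[18,30,0] → ·  [on edge]
    (2,3)@(5, 7): e=[26,-10,32] → ·
    (3,3)@(7, 7): e=[16,16,16] → #
    (4,3)@(9, 7): e=[6,42,0] → ·  [on edge]
    (3,4)@(7, 9): e=[14,2,32] → #
    (4,4)@(9, 9): e=[4,28,16] → #
    (3,5)@(7, 11): e=[12,-12,48] → ·
    (4,5)@(9, 11): e=[2,14,32] → #
    (4,6)@(9, 13): e=[0,0,48] → ·  [on edge]
  covered (5 px):
    · · · · ·
    · · · · ·
    · · # · ·
    · · · # ·
    · · · # #
    · · · · #
    · · · · ·
T1:
  2·area = 36  (B↔C swapped to make it positive)
  edge (6, 12)→(3, 6): d=(-3,-6) top-left  bias=+0
  edge (3, 6)→(10, 8): d=(7,2) right/bottom  bias=-1
  edge (10, 8)→(6, 12): d=(-4,4) right/bottom  bias=-1
    (2,3)@(5, 7): e=[9,3,24] → #
    (3,3)@(7, 7): e=[21,-1,16] → ·
    (2,4)@(5, 9): e=[3,17,16] → #
    (3,4)@(7, 9): e=[15,13,8] → #
    (4,4)@(9, 9): e=[27,9,0] → ·  [on edge]
    (2,5)@(5, 11): e=[-3,31,8] → ·
    (3,5)@(7, 11): e=[9,27,0] → ·  [on edge]
    (2,6)@(5, 13): e=[-9,45,0] → ·  [on edge]
  covered (3 px):
    · · · · ·
    · · · · ·
    · · · · ·
    · · # · ·
    · · # # ·
    · · · · ·
    · · · · ·
T2:
  2·area = 32  (B↔C swapped to make it positive)
  edge (6, 8)→(2, 12): d=(-4,4) right/bottom  bias=-1
  edge (2, 12)→(6, 0): d=(4,-12) top-left  bias=+0
  edge (6, 0)→(6, 8): d=(0,8) right/bottom  bias=-1
    (2,1)@(5, 3): e=[24,0,8] → #  [on edge]
    (3,1)@(7, 3): e=[16,24,-8] → ·
    (2,2)@(5, 5): e=[16,8,8] → #
    (3,2)@(7, 5): e=[8,32,-8] → ·
    (4,2)@(9, 5): e=[0,56,-24] → ·  [on edge]
    (2,3)@(5, 7): e=[8,16,8] → #
    (3,3)@(7, 7): e=[0,40,-8] → ·  [on edge]
    (1,4)@(3, 9): e=[8,0,24] → #  [on edge]
    (2,4)@(5, 9): e=[0,24,8] → ·  [on edge]
    (1,5)@(3, 11): e=[0,8,24] → ·  [on edge]
    (0,6)@(1, 13): e=[0,-8,40] → ·  [on edge]
  covered (4 px):
    · · · · ·
    · · # · ·
    · · # · ·
    · · # · ·
    · # · · ·
    · · · · ·
    · · · · ·

Answer: [[2,2],[3,3],[3,4],[4,4],[4,5]]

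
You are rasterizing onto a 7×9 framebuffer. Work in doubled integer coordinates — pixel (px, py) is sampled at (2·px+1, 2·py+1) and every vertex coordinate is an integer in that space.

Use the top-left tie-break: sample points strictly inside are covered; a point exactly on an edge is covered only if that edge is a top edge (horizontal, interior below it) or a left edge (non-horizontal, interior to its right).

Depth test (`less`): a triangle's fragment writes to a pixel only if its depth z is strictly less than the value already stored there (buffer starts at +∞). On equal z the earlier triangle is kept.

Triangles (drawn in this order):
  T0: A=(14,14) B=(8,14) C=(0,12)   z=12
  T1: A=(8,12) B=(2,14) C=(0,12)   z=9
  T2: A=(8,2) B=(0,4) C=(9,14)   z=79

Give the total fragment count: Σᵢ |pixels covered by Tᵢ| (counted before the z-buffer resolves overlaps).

T0:
  2·area = 12
  edge (14, 14)→(8, 14): d=(-6,0) right/bottom  bias=-1
  edge (8, 14)→(0, 12): d=(-8,-2) top-left  bias=+0
  edge (0, 12)→(14, 14): d=(14,2) right/bottom  bias=-1
    (2,6)@(5, 13): e=[6,2,4] → █
    (3,6)@(7, 13): e=[6,6,0] → ·  [on edge]
    (2,7)@(5, 15): e=[-6,-14,32] → ·
  covered (1 px):
    · · · · · · ·
    · · · · · · ·
    · · · · · · ·
    · · · · · · ·
    · · · · · · ·
    · · · · · · ·
    · · █ · · · ·
    · · · · · · ·
    · · · · · · ·
T1:
  2·area = 16
  edge (8, 12)→(2, 14): d=(-6,2) right/bottom  bias=-1
  edge (2, 14)→(0, 12): d=(-2,-2) top-left  bias=+0
  edge (0, 12)→(8, 12): d=(8,0) top-left  bias=+0
    (5,5)@(11, 11): e=[0,24,-8] → ·  [on edge]
    (0,6)@(1, 13): e=[8,0,8] → █  [on edge]
    (1,6)@(3, 13): e=[4,4,8] → █
    (2,6)@(5, 13): e=[0,8,8] → ·  [on edge]
    (0,7)@(1, 15): e=[-4,-4,24] → ·
    (1,7)@(3, 15): e=[-8,0,24] → ·  [on edge]
    (2,8)@(5, 17): e=[-24,0,40] → ·  [on edge]
  covered (2 px):
    · · · · · · ·
    · · · · · · ·
    · · · · · · ·
    · · · · · · ·
    · · · · · · ·
    · · · · · · ·
    █ █ · · · · ·
    · · · · · · ·
    · · · · · · ·
T2:
  2·area = 98  (B↔C swapped to make it positive)
  edge (8, 2)→(9, 14): d=(1,12) right/bottom  bias=-1
  edge (9, 14)→(0, 4): d=(-9,-10) top-left  bias=+0
  edge (0, 4)→(8, 2): d=(8,-2) top-left  bias=+0
    (2,1)@(5, 3): e=[37,59,2] → █
    (3,1)@(7, 3): e=[13,79,6] → █
    (4,1)@(9, 3): e=[-11,99,10] → ·
    (0,2)@(1, 5): e=[87,1,10] → █
    (1,2)@(3, 5): e=[63,21,14] → █
    (4,2)@(9, 5): e=[-9,81,26] → ·
    (0,3)@(1, 7): e=[89,-17,26] → ·
    (1,3)@(3, 7): e=[65,3,30] → █
    (4,3)@(9, 7): e=[-7,63,42] → ·
    (1,4)@(3, 9): e=[67,-15,46] → ·
    (2,4)@(5, 9): e=[43,5,50] → █
    (4,4)@(9, 9): e=[-5,45,58] → ·
  covered (12 px):
    · · · · · · ·
    · · █ █ · · ·
    █ █ █ █ · · ·
    · █ █ █ · · ·
    · · █ █ · · ·
    · · · █ · · ·
    · · · · · · ·
    · · · · · · ·
    · · · · · · ·

Result: 15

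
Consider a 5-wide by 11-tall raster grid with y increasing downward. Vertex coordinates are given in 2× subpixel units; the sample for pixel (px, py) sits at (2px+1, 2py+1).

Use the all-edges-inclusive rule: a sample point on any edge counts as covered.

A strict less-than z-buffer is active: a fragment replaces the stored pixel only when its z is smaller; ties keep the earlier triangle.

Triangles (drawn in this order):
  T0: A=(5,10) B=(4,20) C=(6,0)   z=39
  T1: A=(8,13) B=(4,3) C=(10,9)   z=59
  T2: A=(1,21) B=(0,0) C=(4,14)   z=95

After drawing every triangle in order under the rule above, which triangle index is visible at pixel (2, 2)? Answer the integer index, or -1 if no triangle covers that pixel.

T0:
  degenerate (2·area = 0) — covers nothing
T1:
  2·area = 36
  edge (8, 13)→(4, 3): d=(-4,-10) inclusive
  edge (4, 3)→(10, 9): d=(6,6) inclusive
  edge (10, 9)→(8, 13): d=(-2,4) inclusive
    (2,2)@(5, 5): e=[2,6,28] → █
    (3,2)@(7, 5): e=[22,-6,20] → ·
    (2,3)@(5, 7): e=[-6,18,24] → ·
    (3,3)@(7, 7): e=[14,6,16] → █
    (4,3)@(9, 7): e=[34,-6,8] → ·
    (3,4)@(7, 9): e=[6,18,12] → █
    (4,4)@(9, 9): e=[26,6,4] → █
    (3,5)@(7, 11): e=[-2,30,8] → ·
    (4,5)@(9, 11): e=[18,18,0] → █  [on edge]
    (4,6)@(9, 13): e=[10,30,-4] → ·
    (3,7)@(7, 15): e=[-18,54,0] → ·  [on edge]
    (2,9)@(5, 19): e=[-54,90,0] → ·  [on edge]
  covered (5 px):
    · · · · ·
    · · · · ·
    · · █ · ·
    · · · █ ·
    · · · █ █
    · · · · █
    · · · · ·
    · · · · ·
    · · · · ·
    · · · · ·
    · · · · ·
T2:
  2·area = 70
  edge (1, 21)→(0, 0): d=(-1,-21) inclusive
  edge (0, 0)→(4, 14): d=(4,14) inclusive
  edge (4, 14)→(1, 21): d=(-3,7) inclusive
    (0,2)@(1, 5): e=[16,6,48] → █
    (1,2)@(3, 5): e=[58,-22,34] → ·
    (0,3)@(1, 7): e=[14,14,42] → █
    (1,3)@(3, 7): e=[56,-14,28] → ·
    (3,3)@(7, 7): e=[140,-70,0] → ·  [on edge]
    (0,4)@(1, 9): e=[12,22,36] → █
    (1,4)@(3, 9): e=[54,-6,22] → ·
    (0,5)@(1, 11): e=[10,30,30] → █
    (1,5)@(3, 11): e=[52,2,16] → █
    (2,5)@(5, 11): e=[94,-26,2] → ·
    (0,6)@(1, 13): e=[8,38,24] → █
    (2,6)@(5, 13): e=[92,-18,-4] → ·
    (0,10)@(1, 21): e=[0,70,0] → █  [on edge]
  covered (12 px):
    · · · · ·
    · · · · ·
    █ · · · ·
    █ · · · ·
    █ · · · ·
    █ █ · · ·
    █ █ · · ·
    █ █ · · ·
    █ · · · ·
    █ · · · ·
    █ · · · ·

Z-buffer (winner per pixel, '.' = empty):
  . . . . .
  . . . . .
  2 . 1 . .
  2 . . 1 .
  2 . . 1 1
  2 2 . . 1
  2 2 . . .
  2 2 . . .
  2 . . . .
  2 . . . .
  2 . . . .

Final: 1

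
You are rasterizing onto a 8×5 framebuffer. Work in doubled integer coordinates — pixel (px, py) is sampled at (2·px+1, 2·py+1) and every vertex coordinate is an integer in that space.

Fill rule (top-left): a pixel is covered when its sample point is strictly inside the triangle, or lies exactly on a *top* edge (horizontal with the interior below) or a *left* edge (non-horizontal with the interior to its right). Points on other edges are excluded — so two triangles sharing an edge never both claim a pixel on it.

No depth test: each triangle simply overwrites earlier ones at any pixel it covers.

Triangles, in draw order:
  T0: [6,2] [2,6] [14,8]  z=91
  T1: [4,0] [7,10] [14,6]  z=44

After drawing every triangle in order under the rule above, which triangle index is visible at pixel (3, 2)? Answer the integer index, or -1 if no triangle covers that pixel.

T0:
  2·area = 56  (B↔C swapped to make it positive)
  edge (6, 2)→(14, 8): d=(8,6) right/bottom  bias=-1
  edge (14, 8)→(2, 6): d=(-12,-2) top-left  bias=+0
  edge (2, 6)→(6, 2): d=(4,-4) top-left  bias=+0
    (3,0)@(7, 1): e=[-14,70,0] → ·  [on edge]
    (2,1)@(5, 3): e=[14,42,0] → #  [on edge]
    (3,1)@(7, 3): e=[2,46,8] → #
    (4,1)@(9, 3): e=[-10,50,16] → ·
    (1,2)@(3, 5): e=[42,14,0] → #  [on edge]
    (4,2)@(9, 5): e=[6,26,24] → #
    (5,2)@(11, 5): e=[-6,30,32] → ·
    (0,3)@(1, 7): e=[70,-14,0] → ·  [on edge]
    (1,3)@(3, 7): e=[58,-10,8] → ·
    (2,3)@(5, 7): e=[46,-6,16] → ·
    (3,3)@(7, 7): e=[34,-2,24] → ·
    (4,3)@(9, 7): e=[22,2,32] → #
  covered (8 px):
    · · · · · · · ·
    · · # # · · · ·
    · # # # # · · ·
    · · · · # # · ·
    · · · · · · · ·
T1:
  2·area = 82  (B↔C swapped to make it positive)
  edge (4, 0)→(14, 6): d=(10,6) right/bottom  bias=-1
  edge (14, 6)→(7, 10): d=(-7,4) right/bottom  bias=-1
  edge (7, 10)→(4, 0): d=(-3,-10) top-left  bias=+0
    (2,0)@(5, 1): e=[4,71,7] → #
    (3,0)@(7, 1): e=[-8,63,27] → ·
    (2,1)@(5, 3): e=[24,57,1] → #
    (3,1)@(7, 3): e=[12,49,21] → #
    (4,1)@(9, 3): e=[0,41,41] → ·  [on edge]
    (2,2)@(5, 5): e=[44,43,-5] → ·
    (3,2)@(7, 5): e=[32,35,15] → #
    (4,2)@(9, 5): e=[20,27,35] → #
    (5,2)@(11, 5): e=[8,19,55] → #
    (6,2)@(13, 5): e=[-4,11,75] → ·
    (3,3)@(7, 7): e=[52,21,9] → #
    (6,3)@(13, 7): e=[16,-3,69] → ·
  covered (10 px):
    · · # · · · · ·
    · · # # · · · ·
    · · · # # # · ·
    · · · # # # · ·
    · · · # · · · ·

Z-buffer (winner per pixel, '.' = empty):
  . . 1 . . . . .
  . . 1 1 . . . .
  . 0 0 1 1 1 . .
  . . . 1 1 1 . .
  . . . 1 . . . .

Result: 1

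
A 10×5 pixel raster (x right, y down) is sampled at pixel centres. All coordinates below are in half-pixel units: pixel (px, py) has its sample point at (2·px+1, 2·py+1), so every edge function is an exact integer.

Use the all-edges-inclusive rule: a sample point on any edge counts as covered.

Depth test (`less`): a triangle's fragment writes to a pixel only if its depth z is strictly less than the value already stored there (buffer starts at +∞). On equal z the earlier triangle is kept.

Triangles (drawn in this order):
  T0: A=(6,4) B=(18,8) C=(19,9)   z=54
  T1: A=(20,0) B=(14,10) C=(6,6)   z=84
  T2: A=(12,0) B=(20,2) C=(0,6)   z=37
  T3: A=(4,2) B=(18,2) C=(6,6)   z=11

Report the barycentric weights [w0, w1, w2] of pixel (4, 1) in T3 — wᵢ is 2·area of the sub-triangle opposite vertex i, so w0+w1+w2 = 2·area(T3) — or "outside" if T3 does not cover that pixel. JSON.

T0:
  2·area = 8
  edge (6, 4)→(18, 8): d=(12,4) inclusive
  edge (18, 8)→(19, 9): d=(1,1) inclusive
  edge (19, 9)→(6, 4): d=(-13,-5) inclusive
    (5,0)@(11, 1): e=[-56,0,64] → ·  [on edge]
    (1,1)@(3, 3): e=[0,10,-2] → ·  [on edge]
    (6,1)@(13, 3): e=[-40,0,48] → ·  [on edge]
    (4,2)@(9, 5): e=[0,6,2] → █  [on edge]
    (5,2)@(11, 5): e=[-8,4,12] → ·
    (7,2)@(15, 5): e=[-24,0,32] → ·  [on edge]
    (4,3)@(9, 7): e=[24,8,-24] → ·
    (7,3)@(15, 7): e=[0,2,6] → █  [on edge]
    (8,3)@(17, 7): e=[-8,0,16] → ·  [on edge]
    (7,4)@(15, 9): e=[24,4,-20] → ·
    (9,4)@(19, 9): e=[8,0,0] → █  [on edge]
  covered (3 px):
    · · · · · · · · · ·
    · · · · · · · · · ·
    · · · · █ · · · · ·
    · · · · · · · █ · ·
    · · · · · · · · · █
T1:
  2·area = 104
  edge (20, 0)→(14, 10): d=(-6,10) inclusive
  edge (14, 10)→(6, 6): d=(-8,-4) inclusive
  edge (6, 6)→(20, 0): d=(14,-6) inclusive
    (9,0)@(19, 1): e=[4,92,8] → █
    (6,1)@(13, 3): e=[52,52,0] → █  [on edge]
    (7,1)@(15, 3): e=[32,60,12] → █
    (8,1)@(17, 3): e=[12,68,24] → █
    (9,1)@(19, 3): e=[-8,76,36] → ·
    (4,2)@(9, 5): e=[80,20,4] → █
    (5,2)@(11, 5): e=[60,28,16] → █
    (8,2)@(17, 5): e=[0,52,52] → █  [on edge]
    (9,2)@(19, 5): e=[-20,60,64] → ·
    (4,3)@(9, 7): e=[68,4,32] → █
    (8,3)@(17, 7): e=[-12,36,80] → ·
    (4,4)@(9, 9): e=[56,-12,60] → ·
  covered (14 px):
    · · · · · · · · · █
    · · · · · · █ █ █ ·
    · · · · █ █ █ █ █ ·
    · · · · █ █ █ █ · ·
    · · · · · · █ · · ·
T2:
  2·area = 72
  edge (12, 0)→(20, 2): d=(8,2) inclusive
  edge (20, 2)→(0, 6): d=(-20,4) inclusive
  edge (0, 6)→(12, 0): d=(12,-6) inclusive
    (5,0)@(11, 1): e=[10,56,6] → █
    (6,0)@(13, 1): e=[6,48,18] → █
    (7,0)@(15, 1): e=[2,40,30] → █
    (8,0)@(17, 1): e=[-2,32,42] → ·
    (3,1)@(7, 3): e=[34,32,6] → █
    (4,1)@(9, 3): e=[30,24,18] → █
    (7,1)@(15, 3): e=[18,0,54] → █  [on edge]
    (8,1)@(17, 3): e=[14,-8,66] → ·
    (1,2)@(3, 5): e=[58,8,6] → █
    (2,2)@(5, 5): e=[54,0,18] → █  [on edge]
    (3,2)@(7, 5): e=[50,-8,30] → ·
    (4,2)@(9, 5): e=[46,-16,42] → ·
  covered (10 px):
    · · · · · █ █ █ · ·
    · · · █ █ █ █ █ · ·
    · █ █ · · · · · · ·
    · · · · · · · · · ·
    · · · · · · · · · ·
T3:
  2·area = 56
  edge (4, 2)→(18, 2): d=(14,0) inclusive
  edge (18, 2)→(6, 6): d=(-12,4) inclusive
  edge (6, 6)→(4, 2): d=(-2,-4) inclusive
    (2,1)@(5, 3): e=[14,40,2] → █
    (3,1)@(7, 3): e=[14,32,10] → █
    (4,1)@(9, 3): e=[14,24,18] → █
    (5,1)@(11, 3): e=[14,16,26] → █
    (6,1)@(13, 3): e=[14,8,34] → █
    (7,1)@(15, 3): e=[14,0,42] → █  [on edge]
    (8,1)@(17, 3): e=[14,-8,50] → ·
    (2,2)@(5, 5): e=[42,16,-2] → ·
    (3,2)@(7, 5): e=[42,8,6] → █
    (4,2)@(9, 5): e=[42,0,14] → █  [on edge]
    (5,2)@(11, 5): e=[42,-8,22] → ·
    (6,2)@(13, 5): e=[42,-16,30] → ·
    (1,3)@(3, 7): e=[70,0,-14] → ·  [on edge]
  covered (8 px):
    · · · · · · · · · ·
    · · █ █ █ █ █ █ · ·
    · · · █ █ · · · · ·
    · · · · · · · · · ·
    · · · · · · · · · ·

Final: [24,18,14]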